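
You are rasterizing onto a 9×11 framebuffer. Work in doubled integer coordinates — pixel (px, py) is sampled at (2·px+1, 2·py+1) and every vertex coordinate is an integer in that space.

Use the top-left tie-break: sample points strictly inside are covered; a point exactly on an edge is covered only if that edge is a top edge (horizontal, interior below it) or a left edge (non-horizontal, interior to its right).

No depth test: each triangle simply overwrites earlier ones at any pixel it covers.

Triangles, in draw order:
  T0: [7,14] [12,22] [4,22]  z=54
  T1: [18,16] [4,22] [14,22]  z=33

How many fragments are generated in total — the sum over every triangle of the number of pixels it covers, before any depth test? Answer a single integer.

T0:
  2·area = 64
  edge (7, 14)→(12, 22): d=(5,8) right/bottom  bias=-1
  edge (12, 22)→(4, 22): d=(-8,0) right/bottom  bias=-1
  edge (4, 22)→(7, 14): d=(3,-8) top-left  bias=+0
    (3,7)@(7, 15): e=[5,56,3] → X
    (4,7)@(9, 15): e=[-11,56,19] → .
    (3,8)@(7, 17): e=[15,40,9] → X
    (4,8)@(9, 17): e=[-1,40,25] → .
    (3,9)@(7, 19): e=[25,24,15] → X
    (4,9)@(9, 19): e=[9,24,31] → X
    (5,9)@(11, 19): e=[-7,24,47] → .
    (2,10)@(5, 21): e=[51,8,5] → X
    (5,10)@(11, 21): e=[3,8,53] → X
    (6,10)@(13, 21): e=[-13,8,69] → .
  covered (8 px):
    . . . . . . . . .
    . . . . . . . . .
    . . . . . . . . .
    . . . . . . . . .
    . . . . . . . . .
    . . . . . . . . .
    . . . . . . . . .
    . . . X . . . . .
    . . . X . . . . .
    . . . X X . . . .
    . . X X X X . . .
T1:
  2·area = 60  (B↔C swapped to make it positive)
  edge (18, 16)→(14, 22): d=(-4,6) right/bottom  bias=-1
  edge (14, 22)→(4, 22): d=(-10,0) right/bottom  bias=-1
  edge (4, 22)→(18, 16): d=(14,-6) top-left  bias=+0
    (8,8)@(17, 17): e=[2,50,8] → X
    (5,9)@(11, 19): e=[30,30,0] → X  [on edge]
    (6,9)@(13, 19): e=[18,30,12] → X
    (7,9)@(15, 19): e=[6,30,24] → X
    (8,9)@(17, 19): e=[-6,30,36] → .
    (3,10)@(7, 21): e=[46,10,4] → X
    (4,10)@(9, 21): e=[34,10,16] → X
    (7,10)@(15, 21): e=[-2,10,52] → .
  covered (8 px):
    . . . . . . . . .
    . . . . . . . . .
    . . . . . . . . .
    . . . . . . . . .
    . . . . . . . . .
    . . . . . . . . .
    . . . . . . . . .
    . . . . . . . . .
    . . . . . . . . X
    . . . . . X X X .
    . . . X X X X . .

Result: 16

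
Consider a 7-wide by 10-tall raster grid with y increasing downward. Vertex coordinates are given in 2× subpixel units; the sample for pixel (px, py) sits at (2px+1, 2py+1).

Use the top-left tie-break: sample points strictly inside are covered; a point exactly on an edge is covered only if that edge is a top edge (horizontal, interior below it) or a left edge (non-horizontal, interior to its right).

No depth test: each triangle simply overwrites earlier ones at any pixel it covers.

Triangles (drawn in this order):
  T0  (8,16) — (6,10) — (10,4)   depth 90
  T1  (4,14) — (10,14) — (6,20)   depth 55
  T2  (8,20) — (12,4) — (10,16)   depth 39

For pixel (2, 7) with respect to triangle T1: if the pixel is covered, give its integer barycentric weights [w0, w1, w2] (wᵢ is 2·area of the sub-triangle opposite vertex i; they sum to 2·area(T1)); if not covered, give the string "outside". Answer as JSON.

T0:
  2·area = 36
  edge (8, 16)→(6, 10): d=(-2,-6) top-left  bias=+0
  edge (6, 10)→(10, 4): d=(4,-6) top-left  bias=+0
  edge (10, 4)→(8, 16): d=(-2,12) right/bottom  bias=-1
    (1,0)@(3, 1): e=[0,-54,90] → .  [on edge]
    (2,3)@(5, 7): e=[0,-18,54] → .  [on edge]
    (4,3)@(9, 7): e=[24,6,6] → X
    (5,3)@(11, 7): e=[36,18,-18] → .
    (3,4)@(7, 9): e=[8,2,26] → X
    (5,4)@(11, 9): e=[32,26,-22] → .
    (3,5)@(7, 11): e=[4,10,22] → X
    (4,5)@(9, 11): e=[16,22,-2] → .
    (3,6)@(7, 13): e=[0,18,18] → X  [on edge]
    (4,6)@(9, 13): e=[12,30,-6] → .
    (3,7)@(7, 15): e=[-4,26,14] → .
    (4,9)@(9, 19): e=[0,54,-18] → .  [on edge]
  covered (5 px):
    . . . . . . .
    . . . . . . .
    . . . . . . .
    . . . . X . .
    . . . X X . .
    . . . X . . .
    . . . X . . .
    . . . . . . .
    . . . . . . .
    . . . . . . .
T1:
  2·area = 36
  edge (4, 14)→(10, 14): d=(6,0) top-left  bias=+0
  edge (10, 14)→(6, 20): d=(-4,6) right/bottom  bias=-1
  edge (6, 20)→(4, 14): d=(-2,-6) top-left  bias=+0
    (0,2)@(1, 5): e=[-54,90,0] → .  [on edge]
    (1,5)@(3, 11): e=[-18,54,0] → .  [on edge]
    (2,7)@(5, 15): e=[6,26,4] → X
    (3,7)@(7, 15): e=[6,14,16] → X
    (4,7)@(9, 15): e=[6,2,28] → X
    (5,7)@(11, 15): e=[6,-10,40] → .
    (2,8)@(5, 17): e=[18,18,0] → X  [on edge]
    (4,8)@(9, 17): e=[18,-6,24] → .
    (2,9)@(5, 19): e=[30,10,-4] → .
    (3,9)@(7, 19): e=[30,-2,8] → .
  covered (5 px):
    . . . . . . .
    . . . . . . .
    . . . . . . .
    . . . . . . .
    . . . . . . .
    . . . . . . .
    . . . . . . .
    . . X X X . .
    . . X X . . .
    . . . . . . .
T2:
  2·area = 16
  edge (8, 20)→(12, 4): d=(4,-16) top-left  bias=+0
  edge (12, 4)→(10, 16): d=(-2,12) right/bottom  bias=-1
  edge (10, 16)→(8, 20): d=(-2,4) right/bottom  bias=-1
    (5,4)@(11, 9): e=[4,2,10] → X
    (6,4)@(13, 9): e=[36,-22,2] → .
    (5,5)@(11, 11): e=[12,-2,6] → .
    (4,8)@(9, 17): e=[4,10,2] → X
    (5,8)@(11, 17): e=[36,-14,-6] → .
    (4,9)@(9, 19): e=[12,6,-2] → .
  covered (2 px):
    . . . . . . .
    . . . . . . .
    . . . . . . .
    . . . . . . .
    . . . . . X .
    . . . . . . .
    . . . . . . .
    . . . . . . .
    . . . . X . .
    . . . . . . .

Final: [26,4,6]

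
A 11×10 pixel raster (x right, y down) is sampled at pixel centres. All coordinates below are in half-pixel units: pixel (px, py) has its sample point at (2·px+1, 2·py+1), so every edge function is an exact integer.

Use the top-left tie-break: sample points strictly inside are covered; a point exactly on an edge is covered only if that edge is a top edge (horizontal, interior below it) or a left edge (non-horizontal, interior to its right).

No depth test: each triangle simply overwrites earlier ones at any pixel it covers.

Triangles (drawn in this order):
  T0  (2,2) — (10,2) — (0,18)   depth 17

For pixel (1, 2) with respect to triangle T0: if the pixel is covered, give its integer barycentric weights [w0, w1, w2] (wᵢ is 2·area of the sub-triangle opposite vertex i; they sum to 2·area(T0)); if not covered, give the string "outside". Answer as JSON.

T0:
  2·area = 128
  edge (2, 2)→(10, 2): d=(8,0) top-left  bias=+0
  edge (10, 2)→(0, 18): d=(-10,16) right/bottom  bias=-1
  edge (0, 18)→(2, 2): d=(2,-16) top-left  bias=+0
    (1,1)@(3, 3): e=[8,102,18] → X
    (2,1)@(5, 3): e=[8,70,50] → X
    (3,1)@(7, 3): e=[8,38,82] → X
    (4,1)@(9, 3): e=[8,6,114] → X
    (5,1)@(11, 3): e=[8,-26,146] → .
    (1,2)@(3, 5): e=[24,82,22] → X
    (4,2)@(9, 5): e=[24,-14,118] → .
    (1,3)@(3, 7): e=[40,62,26] → X
    (3,3)@(7, 7): e=[40,-2,90] → .
    (1,4)@(3, 9): e=[56,42,30] → X
    (3,4)@(7, 9): e=[56,-22,94] → .
    (0,5)@(1, 11): e=[72,54,2] → X
  covered (16 px):
    . . . . . . . . . . .
    . X X X X . . . . . .
    . X X X . . . . . . .
    . X X . . . . . . . .
    . X X . . . . . . . .
    X X . . . . . . . . .
    X X . . . . . . . . .
    X . . . . . . . . . .
    . . . . . . . . . . .
    . . . . . . . . . . .

Final: [82,22,24]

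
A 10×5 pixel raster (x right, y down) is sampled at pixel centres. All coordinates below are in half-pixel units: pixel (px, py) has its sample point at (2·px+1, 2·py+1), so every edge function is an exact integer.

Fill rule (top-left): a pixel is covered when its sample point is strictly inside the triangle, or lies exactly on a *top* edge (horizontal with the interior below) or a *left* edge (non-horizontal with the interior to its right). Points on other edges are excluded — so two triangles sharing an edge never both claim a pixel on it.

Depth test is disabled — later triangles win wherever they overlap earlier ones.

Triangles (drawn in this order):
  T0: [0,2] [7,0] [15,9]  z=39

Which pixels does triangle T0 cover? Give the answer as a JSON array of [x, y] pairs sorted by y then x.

T0:
  2·area = 79
  edge (0, 2)→(7, 0): d=(7,-2) top-left  bias=+0
  edge (7, 0)→(15, 9): d=(8,9) right/bottom  bias=-1
  edge (15, 9)→(0, 2): d=(-15,-7) top-left  bias=+0
    (2,0)@(5, 1): e=[3,26,50] → █
    (3,0)@(7, 1): e=[7,8,64] → █
    (4,0)@(9, 1): e=[11,-10,78] → ·
    (1,1)@(3, 3): e=[13,60,6] → █
    (4,1)@(9, 3): e=[25,6,48] → █
    (5,1)@(11, 3): e=[29,-12,62] → ·
    (1,2)@(3, 5): e=[27,76,-24] → ·
    (2,2)@(5, 5): e=[31,58,-10] → ·
    (3,2)@(7, 5): e=[35,40,4] → █
    (5,2)@(11, 5): e=[43,4,32] → █
    (6,2)@(13, 5): e=[47,-14,46] → ·
    (3,3)@(7, 7): e=[49,56,-26] → ·
    (7,4)@(15, 9): e=[79,0,0] → ·  [on edge]
  covered (11 px):
    · · █ █ · · · · · ·
    · █ █ █ █ · · · · ·
    · · · █ █ █ · · · ·
    · · · · · █ █ · · ·
    · · · · · · · · · ·

Result: [[2,0],[3,0],[1,1],[2,1],[3,1],[4,1],[3,2],[4,2],[5,2],[5,3],[6,3]]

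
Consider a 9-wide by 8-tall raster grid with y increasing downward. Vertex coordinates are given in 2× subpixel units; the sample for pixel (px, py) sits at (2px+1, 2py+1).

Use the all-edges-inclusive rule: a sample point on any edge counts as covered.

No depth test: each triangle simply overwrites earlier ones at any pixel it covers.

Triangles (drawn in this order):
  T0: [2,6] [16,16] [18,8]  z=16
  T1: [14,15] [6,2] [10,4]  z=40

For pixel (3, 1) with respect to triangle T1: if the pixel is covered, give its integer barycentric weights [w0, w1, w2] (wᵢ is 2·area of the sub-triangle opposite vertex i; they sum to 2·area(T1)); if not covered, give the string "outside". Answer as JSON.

T0:
  2·area = 132  (B↔C swapped to make it positive)
  edge (2, 6)→(18, 8): d=(16,2) inclusive
  edge (18, 8)→(16, 16): d=(-2,8) inclusive
  edge (16, 16)→(2, 6): d=(-14,-10) inclusive
    (2,3)@(5, 7): e=[10,106,16] → #
    (3,3)@(7, 7): e=[6,90,36] → #
    (4,3)@(9, 7): e=[2,74,56] → #
    (5,3)@(11, 7): e=[-2,58,76] → ·
    (2,4)@(5, 9): e=[42,102,-12] → ·
    (3,4)@(7, 9): e=[38,86,8] → #
    (5,4)@(11, 9): e=[30,54,48] → #
    (6,4)@(13, 9): e=[26,38,68] → #
    (7,4)@(15, 9): e=[22,22,88] → #
    (8,4)@(17, 9): e=[18,6,108] → #
    (3,5)@(7, 11): e=[70,82,-20] → ·
    (4,5)@(9, 11): e=[66,66,0] → #  [on edge]
  covered (17 px):
    · · · · · · · · ·
    · · · · · · · · ·
    · · · · · · · · ·
    · · # # # · · · ·
    · · · # # # # # #
    · · · · # # # # #
    · · · · · · # # ·
    · · · · · · · # ·
T1:
  2·area = 36
  edge (14, 15)→(6, 2): d=(-8,-13) inclusive
  edge (6, 2)→(10, 4): d=(4,2) inclusive
  edge (10, 4)→(14, 15): d=(4,11) inclusive
    (3,1)@(7, 3): e=[5,2,29] → #
    (4,1)@(9, 3): e=[31,-2,7] → ·
    (3,2)@(7, 5): e=[-11,10,37] → ·
    (4,2)@(9, 5): e=[15,6,15] → #
    (5,2)@(11, 5): e=[41,2,-7] → ·
    (4,3)@(9, 7): e=[-1,14,23] → ·
    (5,3)@(11, 7): e=[25,10,1] → #
    (6,3)@(13, 7): e=[51,6,-21] → ·
    (5,4)@(11, 9): e=[9,18,9] → #
    (6,4)@(13, 9): e=[35,14,-13] → ·
    (5,5)@(11, 11): e=[-7,26,17] → ·
    (6,6)@(13, 13): e=[3,30,3] → #
  covered (5 px):
    · · · · · · · · ·
    · · · # · · · · ·
    · · · · # · · · ·
    · · · · · # · · ·
    · · · · · # · · ·
    · · · · · · · · ·
    · · · · · · # · ·
    · · · · · · · · ·

Result: [2,29,5]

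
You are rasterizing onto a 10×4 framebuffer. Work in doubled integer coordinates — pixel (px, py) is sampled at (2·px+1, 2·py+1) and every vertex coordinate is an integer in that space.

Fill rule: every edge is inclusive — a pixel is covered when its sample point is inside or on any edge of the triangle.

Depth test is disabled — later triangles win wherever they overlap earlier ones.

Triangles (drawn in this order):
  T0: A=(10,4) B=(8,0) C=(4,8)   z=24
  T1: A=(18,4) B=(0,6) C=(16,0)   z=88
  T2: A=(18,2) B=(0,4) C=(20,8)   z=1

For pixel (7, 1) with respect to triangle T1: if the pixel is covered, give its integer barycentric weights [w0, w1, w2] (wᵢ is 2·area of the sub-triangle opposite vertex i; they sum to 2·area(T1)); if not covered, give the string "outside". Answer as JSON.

T0:
  2·area = 32  (B↔C swapped to make it positive)
  edge (10, 4)→(4, 8): d=(-6,4) inclusive
  edge (4, 8)→(8, 0): d=(4,-8) inclusive
  edge (8, 0)→(10, 4): d=(2,4) inclusive
    (3,1)@(7, 3): e=[18,4,10] → █
    (4,1)@(9, 3): e=[10,20,2] → █
    (5,1)@(11, 3): e=[2,36,-6] → ·
    (3,2)@(7, 5): e=[6,12,14] → █
    (4,2)@(9, 5): e=[-2,28,6] → ·
    (2,3)@(5, 7): e=[2,4,26] → █
    (3,3)@(7, 7): e=[-6,20,18] → ·
  covered (4 px):
    · · · · · · · · · ·
    · · · █ █ · · · · ·
    · · · █ · · · · · ·
    · · █ · · · · · · ·
T1:
  2·area = 76
  edge (18, 4)→(0, 6): d=(-18,2) inclusive
  edge (0, 6)→(16, 0): d=(16,-6) inclusive
  edge (16, 0)→(18, 4): d=(2,4) inclusive
    (7,0)@(15, 1): e=[60,10,6] → █
    (8,0)@(17, 1): e=[56,22,-2] → ·
    (4,1)@(9, 3): e=[36,6,34] → █
    (5,1)@(11, 3): e=[32,18,26] → █
    (6,1)@(13, 3): e=[28,30,18] → █
    (8,1)@(17, 3): e=[20,54,2] → █
    (9,1)@(19, 3): e=[16,66,-6] → ·
    (1,2)@(3, 5): e=[12,2,62] → █
    (2,2)@(5, 5): e=[8,14,54] → █
    (3,2)@(7, 5): e=[4,26,46] → █
    (4,2)@(9, 5): e=[0,38,38] → █  [on edge]
    (5,2)@(11, 5): e=[-4,50,30] → ·
  covered (10 px):
    · · · · · · · █ · ·
    · · · · █ █ █ █ █ ·
    · █ █ █ █ · · · · ·
    · · · · · · · · · ·
T2:
  2·area = 112  (B↔C swapped to make it positive)
  edge (18, 2)→(20, 8): d=(2,6) inclusive
  edge (20, 8)→(0, 4): d=(-20,-4) inclusive
  edge (0, 4)→(18, 2): d=(18,-2) inclusive
    (4,1)@(9, 3): e=[56,56,0] → █  [on edge]
    (5,1)@(11, 3): e=[44,64,4] → █
    (6,1)@(13, 3): e=[32,72,8] → █
    (7,1)@(15, 3): e=[20,80,12] → █
    (8,1)@(17, 3): e=[8,88,16] → █
    (9,1)@(19, 3): e=[-4,96,20] → ·
    (2,2)@(5, 5): e=[84,0,28] → █  [on edge]
    (3,2)@(7, 5): e=[72,8,32] → █
    (9,2)@(19, 5): e=[0,56,56] → █  [on edge]
    (2,3)@(5, 7): e=[88,-40,64] → ·
    (3,3)@(7, 7): e=[76,-32,68] → ·
    (4,3)@(9, 7): e=[64,-24,72] → ·
    (7,3)@(15, 7): e=[28,0,84] → █  [on edge]
  covered (16 px):
    · · · · · · · · · ·
    · · · · █ █ █ █ █ ·
    · · █ █ █ █ █ █ █ █
    · · · · · · · █ █ █

Answer: [42,10,24]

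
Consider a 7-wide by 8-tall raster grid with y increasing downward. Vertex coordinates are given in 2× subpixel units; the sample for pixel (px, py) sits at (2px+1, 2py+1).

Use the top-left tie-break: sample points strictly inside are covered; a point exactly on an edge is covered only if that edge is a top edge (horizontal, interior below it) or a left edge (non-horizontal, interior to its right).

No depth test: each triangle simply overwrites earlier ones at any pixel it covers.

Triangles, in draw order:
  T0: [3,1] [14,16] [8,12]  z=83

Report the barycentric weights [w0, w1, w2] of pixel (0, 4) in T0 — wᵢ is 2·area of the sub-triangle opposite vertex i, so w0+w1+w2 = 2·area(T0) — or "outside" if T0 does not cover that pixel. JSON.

T0:
  2·area = 46
  edge (3, 1)→(14, 16): d=(11,15) right/bottom  bias=-1
  edge (14, 16)→(8, 12): d=(-6,-4) top-left  bias=+0
  edge (8, 12)→(3, 1): d=(-5,-11) top-left  bias=+0
    (1,0)@(3, 1): e=[0,46,0] → .  [on edge]
    (2,2)@(5, 5): e=[14,30,2] → X
    (3,2)@(7, 5): e=[-16,38,24] → .
    (2,3)@(5, 7): e=[36,18,-8] → .
    (3,3)@(7, 7): e=[6,26,14] → X
    (4,3)@(9, 7): e=[-24,34,36] → .
    (3,4)@(7, 9): e=[28,14,4] → X
    (4,4)@(9, 9): e=[-2,22,26] → .
    (3,5)@(7, 11): e=[50,2,-6] → .
    (4,5)@(9, 11): e=[20,10,16] → X
    (5,5)@(11, 11): e=[-10,18,38] → .
    (4,6)@(9, 13): e=[42,-2,6] → .
  covered (6 px):
    . . . . . . .
    . . . . . . .
    . . X . . . .
    . . . X . . .
    . . . X . . .
    . . . . X . .
    . . . . . X .
    . . . . . . X

Answer: "outside"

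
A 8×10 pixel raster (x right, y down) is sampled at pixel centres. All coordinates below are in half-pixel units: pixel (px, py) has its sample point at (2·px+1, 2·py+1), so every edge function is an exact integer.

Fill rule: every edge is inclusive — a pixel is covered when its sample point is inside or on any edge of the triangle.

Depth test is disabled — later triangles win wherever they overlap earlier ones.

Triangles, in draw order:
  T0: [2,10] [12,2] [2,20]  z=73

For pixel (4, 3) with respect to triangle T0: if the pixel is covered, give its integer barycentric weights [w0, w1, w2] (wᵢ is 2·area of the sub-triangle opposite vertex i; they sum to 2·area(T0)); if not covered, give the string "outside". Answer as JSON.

T0:
  2·area = 100
  edge (2, 10)→(12, 2): d=(10,-8) inclusive
  edge (12, 2)→(2, 20): d=(-10,18) inclusive
  edge (2, 20)→(2, 10): d=(0,-10) inclusive
    (5,1)@(11, 3): e=[2,8,90] → #
    (6,1)@(13, 3): e=[18,-28,110] → ·
    (4,2)@(9, 5): e=[6,24,70] → #
    (5,2)@(11, 5): e=[22,-12,90] → ·
    (3,3)@(7, 7): e=[10,40,50] → #
    (5,3)@(11, 7): e=[42,-32,90] → ·
    (2,4)@(5, 9): e=[14,56,30] → #
    (4,4)@(9, 9): e=[46,-16,70] → ·
    (1,5)@(3, 11): e=[18,72,10] → #
    (3,5)@(7, 11): e=[50,0,50] → #  [on edge]
    (4,5)@(9, 11): e=[66,-36,70] → ·
    (1,6)@(3, 13): e=[38,52,10] → #
  covered (13 px):
    · · · · · · · ·
    · · · · · # · ·
    · · · · # · · ·
    · · · # # · · ·
    · · # # · · · ·
    · # # # · · · ·
    · # # · · · · ·
    · # · · · · · ·
    · # · · · · · ·
    · · · · · · · ·

Final: [4,70,26]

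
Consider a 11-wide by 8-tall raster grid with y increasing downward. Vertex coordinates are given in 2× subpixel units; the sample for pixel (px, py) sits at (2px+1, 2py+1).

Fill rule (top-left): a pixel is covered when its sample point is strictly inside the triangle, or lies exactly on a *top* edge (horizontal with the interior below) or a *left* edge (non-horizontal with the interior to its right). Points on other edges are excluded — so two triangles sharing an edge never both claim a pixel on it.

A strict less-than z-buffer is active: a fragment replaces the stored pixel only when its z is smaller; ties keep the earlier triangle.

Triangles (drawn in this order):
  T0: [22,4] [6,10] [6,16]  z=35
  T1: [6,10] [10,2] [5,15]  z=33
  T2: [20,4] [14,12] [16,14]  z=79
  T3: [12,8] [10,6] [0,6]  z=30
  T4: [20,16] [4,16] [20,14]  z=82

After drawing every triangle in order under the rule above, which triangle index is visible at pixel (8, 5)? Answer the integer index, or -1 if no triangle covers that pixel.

T0:
  2·area = 96  (B↔C swapped to make it positive)
  edge (22, 4)→(6, 16): d=(-16,12) right/bottom  bias=-1
  edge (6, 16)→(6, 10): d=(0,-6) top-left  bias=+0
  edge (6, 10)→(22, 4): d=(16,-6) top-left  bias=+0
    (7,3)@(15, 7): e=[36,54,6] → █
    (8,3)@(17, 7): e=[12,66,18] → █
    (9,3)@(19, 7): e=[-12,78,30] → ·
    (4,4)@(9, 9): e=[76,18,2] → █
    (5,4)@(11, 9): e=[52,30,14] → █
    (6,4)@(13, 9): e=[28,42,26] → █
    (8,4)@(17, 9): e=[-20,66,50] → ·
    (3,5)@(7, 11): e=[68,6,22] → █
    (6,5)@(13, 11): e=[-4,42,58] → ·
    (7,5)@(15, 11): e=[-28,54,70] → ·
    (3,6)@(7, 13): e=[36,6,54] → █
    (5,6)@(11, 13): e=[-12,30,78] → ·
  covered (12 px):
    · · · · · · · · · · ·
    · · · · · · · · · · ·
    · · · · · · · · · · ·
    · · · · · · · █ █ · ·
    · · · · █ █ █ █ · · ·
    · · · █ █ █ · · · · ·
    · · · █ █ · · · · · ·
    · · · █ · · · · · · ·
T1:
  2·area = 12
  edge (6, 10)→(10, 2): d=(4,-8) top-left  bias=+0
  edge (10, 2)→(5, 15): d=(-5,13) right/bottom  bias=-1
  edge (5, 15)→(6, 10): d=(1,-5) top-left  bias=+0
    (3,2)@(7, 5): e=[-12,24,0] → ·  [on edge]
    (3,4)@(7, 9): e=[4,4,4] → █
    (4,4)@(9, 9): e=[20,-22,14] → ·
    (3,5)@(7, 11): e=[12,-6,6] → ·
    (2,7)@(5, 15): e=[12,0,0] → ·  [on edge]
  covered (1 px):
    · · · · · · · · · · ·
    · · · · · · · · · · ·
    · · · · · · · · · · ·
    · · · · · · · · · · ·
    · · · █ · · · · · · ·
    · · · · · · · · · · ·
    · · · · · · · · · · ·
    · · · · · · · · · · ·
T2:
  2·area = 28  (B↔C swapped to make it positive)
  edge (20, 4)→(16, 14): d=(-4,10) right/bottom  bias=-1
  edge (16, 14)→(14, 12): d=(-2,-2) top-left  bias=+0
  edge (14, 12)→(20, 4): d=(6,-8) top-left  bias=+0
    (1,0)@(3, 1): e=[182,0,-154] → ·  [on edge]
    (2,1)@(5, 3): e=[154,0,-126] → ·  [on edge]
    (3,2)@(7, 5): e=[126,0,-98] → ·  [on edge]
    (4,3)@(9, 7): e=[98,0,-70] → ·  [on edge]
    (5,4)@(11, 9): e=[70,0,-42] → ·  [on edge]
    (8,4)@(17, 9): e=[10,12,6] → █
    (9,4)@(19, 9): e=[-10,16,22] → ·
    (6,5)@(13, 11): e=[42,0,-14] → ·  [on edge]
    (7,5)@(15, 11): e=[22,4,2] → █
    (9,5)@(19, 11): e=[-18,12,34] → ·
    (7,6)@(15, 13): e=[14,0,14] → █  [on edge]
    (8,6)@(17, 13): e=[-6,4,30] → ·
    (8,7)@(17, 15): e=[-14,0,42] → ·  [on edge]
  covered (4 px):
    · · · · · · · · · · ·
    · · · · · · · · · · ·
    · · · · · · · · · · ·
    · · · · · · · · · · ·
    · · · · · · · · █ · ·
    · · · · · · · █ █ · ·
    · · · · · · · █ · · ·
    · · · · · · · · · · ·
T3:
  2·area = 20  (B↔C swapped to make it positive)
  edge (12, 8)→(0, 6): d=(-12,-2) top-left  bias=+0
  edge (0, 6)→(10, 6): d=(10,0) top-left  bias=+0
  edge (10, 6)→(12, 8): d=(2,2) right/bottom  bias=-1
    (2,0)@(5, 1): e=[70,-50,0] → ·  [on edge]
    (3,1)@(7, 3): e=[50,-30,0] → ·  [on edge]
    (4,2)@(9, 5): e=[30,-10,0] → ·  [on edge]
    (3,3)@(7, 7): e=[2,10,8] → █
    (4,3)@(9, 7): e=[6,10,4] → █
    (5,3)@(11, 7): e=[10,10,0] → ·  [on edge]
    (3,4)@(7, 9): e=[-22,30,12] → ·
    (4,4)@(9, 9): e=[-18,30,8] → ·
    (6,4)@(13, 9): e=[-10,30,0] → ·  [on edge]
    (7,5)@(15, 11): e=[-30,50,0] → ·  [on edge]
    (8,6)@(17, 13): e=[-50,70,0] → ·  [on edge]
    (9,7)@(19, 15): e=[-70,90,0] → ·  [on edge]
  covered (2 px):
    · · · · · · · · · · ·
    · · · · · · · · · · ·
    · · · · · · · · · · ·
    · · · █ █ · · · · · ·
    · · · · · · · · · · ·
    · · · · · · · · · · ·
    · · · · · · · · · · ·
    · · · · · · · · · · ·
T4:
  2·area = 32
  edge (20, 16)→(4, 16): d=(-16,0) right/bottom  bias=-1
  edge (4, 16)→(20, 14): d=(16,-2) top-left  bias=+0
  edge (20, 14)→(20, 16): d=(0,2) right/bottom  bias=-1
    (6,7)@(13, 15): e=[16,2,14] → █
    (7,7)@(15, 15): e=[16,6,10] → █
    (8,7)@(17, 15): e=[16,10,6] → █
    (9,7)@(19, 15): e=[16,14,2] → █
    (10,7)@(21, 15): e=[16,18,-2] → ·
  covered (4 px):
    · · · · · · · · · · ·
    · · · · · · · · · · ·
    · · · · · · · · · · ·
    · · · · · · · · · · ·
    · · · · · · · · · · ·
    · · · · · · · · · · ·
    · · · · · · · · · · ·
    · · · · · · █ █ █ █ ·

Z-buffer (winner per pixel, '.' = empty):
  . . . . . . . . . . .
  . . . . . . . . . . .
  . . . . . . . . . . .
  . . . 3 3 . . 0 0 . .
  . . . 1 0 0 0 0 2 . .
  . . . 0 0 0 . 2 2 . .
  . . . 0 0 . . 2 . . .
  . . . 0 . . 4 4 4 4 .

Final: 2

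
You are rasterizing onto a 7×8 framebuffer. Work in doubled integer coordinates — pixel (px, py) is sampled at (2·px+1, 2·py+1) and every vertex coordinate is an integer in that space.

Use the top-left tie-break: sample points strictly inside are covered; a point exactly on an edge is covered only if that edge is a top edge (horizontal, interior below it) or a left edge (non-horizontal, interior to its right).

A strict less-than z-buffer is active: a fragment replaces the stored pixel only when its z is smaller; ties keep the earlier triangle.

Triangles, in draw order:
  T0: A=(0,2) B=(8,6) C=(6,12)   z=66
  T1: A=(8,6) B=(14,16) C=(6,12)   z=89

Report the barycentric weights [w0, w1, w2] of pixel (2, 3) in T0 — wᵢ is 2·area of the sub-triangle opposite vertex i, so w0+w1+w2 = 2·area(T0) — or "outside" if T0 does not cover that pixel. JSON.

T0:
  2·area = 56
  edge (0, 2)→(8, 6): d=(8,4) right/bottom  bias=-1
  edge (8, 6)→(6, 12): d=(-2,6) right/bottom  bias=-1
  edge (6, 12)→(0, 2): d=(-6,-10) top-left  bias=+0
    (0,1)@(1, 3): e=[4,48,4] → #
    (1,1)@(3, 3): e=[-4,36,24] → ·
    (4,1)@(9, 3): e=[-28,0,84] → ·  [on edge]
    (0,2)@(1, 5): e=[20,44,-8] → ·
    (1,2)@(3, 5): e=[12,32,12] → #
    (2,2)@(5, 5): e=[4,20,32] → #
    (3,2)@(7, 5): e=[-4,8,52] → ·
    (1,3)@(3, 7): e=[28,28,0] → #  [on edge]
    (3,3)@(7, 7): e=[12,4,40] → #
    (4,3)@(9, 7): e=[4,-8,60] → ·
    (1,4)@(3, 9): e=[44,24,-12] → ·
    (2,4)@(5, 9): e=[36,12,8] → #
    (3,4)@(7, 9): e=[28,0,28] → ·  [on edge]
    (2,7)@(5, 15): e=[84,0,-28] → ·  [on edge]
  covered (7 px):
    · · · · · · ·
    # · · · · · ·
    · # # · · · ·
    · # # # · · ·
    · · # · · · ·
    · · · · · · ·
    · · · · · · ·
    · · · · · · ·
T1:
  2·area = 56
  edge (8, 6)→(14, 16): d=(6,10) right/bottom  bias=-1
  edge (14, 16)→(6, 12): d=(-8,-4) top-left  bias=+0
  edge (6, 12)→(8, 6): d=(2,-6) top-left  bias=+0
    (2,0)@(5, 1): e=[0,84,-28] → ·  [on edge]
    (4,1)@(9, 3): e=[-28,84,0] → ·  [on edge]
    (3,4)@(7, 9): e=[28,28,0] → #  [on edge]
    (4,4)@(9, 9): e=[8,36,12] → #
    (5,4)@(11, 9): e=[-12,44,24] → ·
    (3,5)@(7, 11): e=[40,12,4] → #
    (5,5)@(11, 11): e=[0,28,28] → ·  [on edge]
    (3,6)@(7, 13): e=[52,-4,8] → ·
    (4,6)@(9, 13): e=[32,4,20] → #
    (5,6)@(11, 13): e=[12,12,32] → #
    (6,6)@(13, 13): e=[-8,20,44] → ·
    (2,7)@(5, 15): e=[84,-28,0] → ·  [on edge]
  covered (7 px):
    · · · · · · ·
    · · · · · · ·
    · · · · · · ·
    · · · · · · ·
    · · · # # · ·
    · · · # # · ·
    · · · · # # ·
    · · · · · · #

Result: [16,20,20]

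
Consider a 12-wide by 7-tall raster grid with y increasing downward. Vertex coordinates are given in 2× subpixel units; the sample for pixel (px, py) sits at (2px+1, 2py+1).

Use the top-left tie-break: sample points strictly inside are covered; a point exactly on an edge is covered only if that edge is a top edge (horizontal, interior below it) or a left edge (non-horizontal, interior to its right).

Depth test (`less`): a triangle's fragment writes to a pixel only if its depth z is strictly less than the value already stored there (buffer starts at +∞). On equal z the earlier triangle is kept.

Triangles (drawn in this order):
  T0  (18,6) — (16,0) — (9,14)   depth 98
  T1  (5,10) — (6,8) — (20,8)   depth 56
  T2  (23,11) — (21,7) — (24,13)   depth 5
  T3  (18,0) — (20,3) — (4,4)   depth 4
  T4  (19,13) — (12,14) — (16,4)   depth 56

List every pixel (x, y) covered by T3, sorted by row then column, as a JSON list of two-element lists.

T0:
  2·area = 70  (B↔C swapped to make it positive)
  edge (18, 6)→(9, 14): d=(-9,8) right/bottom  bias=-1
  edge (9, 14)→(16, 0): d=(7,-14) top-left  bias=+0
  edge (16, 0)→(18, 6): d=(2,6) right/bottom  bias=-1
    (7,1)@(15, 3): e=[51,7,12] → █
    (8,1)@(17, 3): e=[35,35,0] → ·  [on edge]
    (7,2)@(15, 5): e=[33,21,16] → █
    (8,2)@(17, 5): e=[17,49,4] → █
    (9,2)@(19, 5): e=[1,77,-8] → ·
    (6,3)@(13, 7): e=[31,7,32] → █
    (8,3)@(17, 7): e=[-1,63,8] → ·
    (6,4)@(13, 9): e=[13,21,36] → █
    (7,4)@(15, 9): e=[-3,49,24] → ·
    (9,4)@(19, 9): e=[-35,105,0] → ·  [on edge]
    (5,5)@(11, 11): e=[11,7,52] → █
    (6,5)@(13, 11): e=[-5,35,40] → ·
  covered (7 px):
    · · · · · · · · · · · ·
    · · · · · · · █ · · · ·
    · · · · · · · █ █ · · ·
    · · · · · · █ █ · · · ·
    · · · · · · █ · · · · ·
    · · · · · █ · · · · · ·
    · · · · · · · · · · · ·
T1:
  2·area = 28
  edge (5, 10)→(6, 8): d=(1,-2) top-left  bias=+0
  edge (6, 8)→(20, 8): d=(14,0) top-left  bias=+0
  edge (20, 8)→(5, 10): d=(-15,2) right/bottom  bias=-1
    (3,4)@(7, 9): e=[3,14,11] → █
    (4,4)@(9, 9): e=[7,14,7] → █
    (5,4)@(11, 9): e=[11,14,3] → █
    (6,4)@(13, 9): e=[15,14,-1] → ·
    (3,5)@(7, 11): e=[5,42,-19] → ·
    (4,5)@(9, 11): e=[9,42,-23] → ·
    (5,5)@(11, 11): e=[13,42,-27] → ·
  covered (3 px):
    · · · · · · · · · · · ·
    · · · · · · · · · · · ·
    · · · · · · · · · · · ·
    · · · · · · · · · · · ·
    · · · █ █ █ · · · · · ·
    · · · · · · · · · · · ·
    · · · · · · · · · · · ·
T2:
  degenerate (2·area = 0) — covers nothing
T3:
  2·area = 50
  edge (18, 0)→(20, 3): d=(2,3) right/bottom  bias=-1
  edge (20, 3)→(4, 4): d=(-16,1) right/bottom  bias=-1
  edge (4, 4)→(18, 0): d=(14,-4) top-left  bias=+0
    (7,0)@(15, 1): e=[11,37,2] → █
    (8,0)@(17, 1): e=[5,35,10] → █
    (9,0)@(19, 1): e=[-1,33,18] → ·
    (4,1)@(9, 3): e=[33,11,6] → █
    (5,1)@(11, 3): e=[27,9,14] → █
    (6,1)@(13, 3): e=[21,7,22] → █
    (9,1)@(19, 3): e=[3,1,46] → █
    (10,1)@(21, 3): e=[-3,-1,54] → ·
    (4,2)@(9, 5): e=[37,-21,34] → ·
    (5,2)@(11, 5): e=[31,-23,42] → ·
    (6,2)@(13, 5): e=[25,-25,50] → ·
    (7,2)@(15, 5): e=[19,-27,58] → ·
  covered (8 px):
    · · · · · · · █ █ · · ·
    · · · · █ █ █ █ █ █ · ·
    · · · · · · · · · · · ·
    · · · · · · · · · · · ·
    · · · · · · · · · · · ·
    · · · · · · · · · · · ·
    · · · · · · · · · · · ·
T4:
  2·area = 66
  edge (19, 13)→(12, 14): d=(-7,1) right/bottom  bias=-1
  edge (12, 14)→(16, 4): d=(4,-10) top-left  bias=+0
  edge (16, 4)→(19, 13): d=(3,9) right/bottom  bias=-1
    (7,0)@(15, 1): e=[88,-22,0] → ·  [on edge]
    (7,3)@(15, 7): e=[46,2,18] → █
    (8,3)@(17, 7): e=[44,22,0] → ·  [on edge]
    (7,4)@(15, 9): e=[32,10,24] → █
    (8,4)@(17, 9): e=[30,30,6] → █
    (9,4)@(19, 9): e=[28,50,-12] → ·
    (7,5)@(15, 11): e=[18,18,30] → █
    (9,5)@(19, 11): e=[14,58,-6] → ·
    (6,6)@(13, 13): e=[6,6,54] → █
    (9,6)@(19, 13): e=[0,66,0] → ·  [on edge]
  covered (8 px):
    · · · · · · · · · · · ·
    · · · · · · · · · · · ·
    · · · · · · · · · · · ·
    · · · · · · · █ · · · ·
    · · · · · · · █ █ · · ·
    · · · · · · · █ █ · · ·
    · · · · · · █ █ █ · · ·

Answer: [[7,0],[8,0],[4,1],[5,1],[6,1],[7,1],[8,1],[9,1]]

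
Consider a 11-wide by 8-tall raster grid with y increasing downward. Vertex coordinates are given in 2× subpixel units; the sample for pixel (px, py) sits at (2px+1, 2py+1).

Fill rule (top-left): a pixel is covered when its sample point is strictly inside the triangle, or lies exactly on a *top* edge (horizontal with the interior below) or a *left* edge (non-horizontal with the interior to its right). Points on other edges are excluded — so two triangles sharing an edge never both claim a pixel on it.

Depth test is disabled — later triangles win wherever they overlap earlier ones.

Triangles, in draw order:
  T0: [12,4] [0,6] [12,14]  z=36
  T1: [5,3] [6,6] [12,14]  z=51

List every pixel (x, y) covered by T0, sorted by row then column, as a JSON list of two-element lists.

T0:
  2·area = 120  (B↔C swapped to make it positive)
  edge (12, 4)→(12, 14): d=(0,10) right/bottom  bias=-1
  edge (12, 14)→(0, 6): d=(-12,-8) top-left  bias=+0
  edge (0, 6)→(12, 4): d=(12,-2) top-left  bias=+0
    (3,2)@(7, 5): e=[50,68,2] → X
    (4,2)@(9, 5): e=[30,84,6] → X
    (5,2)@(11, 5): e=[10,100,10] → X
    (6,2)@(13, 5): e=[-10,116,14] → .
    (1,3)@(3, 7): e=[90,12,18] → X
    (2,3)@(5, 7): e=[70,28,22] → X
    (6,3)@(13, 7): e=[-10,92,38] → .
    (1,4)@(3, 9): e=[90,-12,42] → .
    (2,4)@(5, 9): e=[70,4,46] → X
    (6,4)@(13, 9): e=[-10,68,62] → .
    (2,5)@(5, 11): e=[70,-20,70] → .
    (3,5)@(7, 11): e=[50,-4,74] → .
  covered (15 px):
    . . . . . . . . . . .
    . . . . . . . . . . .
    . . . X X X . . . . .
    . X X X X X . . . . .
    . . X X X X . . . . .
    . . . . X X . . . . .
    . . . . . X . . . . .
    . . . . . . . . . . .
T1:
  2·area = 10  (B↔C swapped to make it positive)
  edge (5, 3)→(12, 14): d=(7,11) right/bottom  bias=-1
  edge (12, 14)→(6, 6): d=(-6,-8) top-left  bias=+0
  edge (6, 6)→(5, 3): d=(-1,-3) top-left  bias=+0
    (2,1)@(5, 3): e=[0,10,0] → .  [on edge]
    (3,3)@(7, 7): e=[6,2,2] → X
    (4,3)@(9, 7): e=[-16,18,8] → .
    (3,4)@(7, 9): e=[20,-10,0] → .  [on edge]
    (4,7)@(9, 15): e=[40,-30,0] → .  [on edge]
  covered (1 px):
    . . . . . . . . . . .
    . . . . . . . . . . .
    . . . . . . . . . . .
    . . . X . . . . . . .
    . . . . . . . . . . .
    . . . . . . . . . . .
    . . . . . . . . . . .
    . . . . . . . . . . .

Final: [[3,2],[4,2],[5,2],[1,3],[2,3],[3,3],[4,3],[5,3],[2,4],[3,4],[4,4],[5,4],[4,5],[5,5],[5,6]]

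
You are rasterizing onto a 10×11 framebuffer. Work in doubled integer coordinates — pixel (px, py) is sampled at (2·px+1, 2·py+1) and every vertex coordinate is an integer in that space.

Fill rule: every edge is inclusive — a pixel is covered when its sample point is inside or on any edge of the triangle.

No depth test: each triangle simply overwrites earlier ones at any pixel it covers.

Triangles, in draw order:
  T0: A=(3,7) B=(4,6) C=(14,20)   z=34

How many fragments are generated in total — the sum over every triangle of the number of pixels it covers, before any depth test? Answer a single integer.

T0:
  2·area = 24
  edge (3, 7)→(4, 6): d=(1,-1) inclusive
  edge (4, 6)→(14, 20): d=(10,14) inclusive
  edge (14, 20)→(3, 7): d=(-11,-13) inclusive
    (4,0)@(9, 1): e=[0,-120,144] → .  [on edge]
    (3,1)@(7, 3): e=[0,-72,96] → .  [on edge]
    (2,2)@(5, 5): e=[0,-24,48] → .  [on edge]
    (1,3)@(3, 7): e=[0,24,0] → X  [on edge]
    (2,3)@(5, 7): e=[2,-4,26] → .
    (0,4)@(1, 9): e=[0,72,-48] → .  [on edge]
    (1,4)@(3, 9): e=[2,44,-22] → .
    (2,4)@(5, 9): e=[4,16,4] → X
    (3,4)@(7, 9): e=[6,-12,30] → .
    (2,5)@(5, 11): e=[6,36,-18] → .
    (3,5)@(7, 11): e=[8,8,8] → X
    (4,5)@(9, 11): e=[10,-20,34] → .
    (4,6)@(9, 13): e=[12,0,12] → X  [on edge]
  covered (4 px):
    . . . . . . . . . .
    . . . . . . . . . .
    . . . . . . . . . .
    . X . . . . . . . .
    . . X . . . . . . .
    . . . X . . . . . .
    . . . . X . . . . .
    . . . . . . . . . .
    . . . . . . . . . .
    . . . . . . . . . .
    . . . . . . . . . .

Result: 4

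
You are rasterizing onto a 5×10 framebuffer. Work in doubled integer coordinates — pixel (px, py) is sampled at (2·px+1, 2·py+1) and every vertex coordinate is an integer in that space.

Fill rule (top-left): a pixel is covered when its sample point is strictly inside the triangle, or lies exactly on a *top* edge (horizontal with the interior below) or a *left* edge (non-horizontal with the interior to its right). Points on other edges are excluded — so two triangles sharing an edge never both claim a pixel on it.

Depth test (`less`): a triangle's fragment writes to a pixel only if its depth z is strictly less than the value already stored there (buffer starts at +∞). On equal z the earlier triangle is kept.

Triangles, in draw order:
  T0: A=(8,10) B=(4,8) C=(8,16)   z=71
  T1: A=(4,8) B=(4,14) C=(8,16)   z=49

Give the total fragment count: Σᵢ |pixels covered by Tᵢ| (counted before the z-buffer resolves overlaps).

T0:
  2·area = 24  (B↔C swapped to make it positive)
  edge (8, 10)→(8, 16): d=(0,6) right/bottom  bias=-1
  edge (8, 16)→(4, 8): d=(-4,-8) top-left  bias=+0
  edge (4, 8)→(8, 10): d=(4,2) right/bottom  bias=-1
    (2,4)@(5, 9): e=[18,4,2] → █
    (3,4)@(7, 9): e=[6,20,-2] → ·
    (2,5)@(5, 11): e=[18,-4,10] → ·
    (3,5)@(7, 11): e=[6,12,6] → █
    (4,5)@(9, 11): e=[-6,28,2] → ·
    (3,6)@(7, 13): e=[6,4,14] → █
    (4,6)@(9, 13): e=[-6,20,10] → ·
    (3,7)@(7, 15): e=[6,-4,22] → ·
  covered (3 px):
    · · · · ·
    · · · · ·
    · · · · ·
    · · · · ·
    · · █ · ·
    · · · █ ·
    · · · █ ·
    · · · · ·
    · · · · ·
    · · · · ·
T1:
  2·area = 24  (B↔C swapped to make it positive)
  edge (4, 8)→(8, 16): d=(4,8) right/bottom  bias=-1
  edge (8, 16)→(4, 14): d=(-4,-2) top-left  bias=+0
  edge (4, 14)→(4, 8): d=(0,-6) top-left  bias=+0
    (2,5)@(5, 11): e=[4,14,6] → █
    (3,5)@(7, 11): e=[-12,18,18] → ·
    (2,6)@(5, 13): e=[12,6,6] → █
    (3,6)@(7, 13): e=[-4,10,18] → ·
    (2,7)@(5, 15): e=[20,-2,6] → ·
    (3,7)@(7, 15): e=[4,2,18] → █
    (4,7)@(9, 15): e=[-12,6,30] → ·
    (3,8)@(7, 17): e=[12,-6,18] → ·
  covered (3 px):
    · · · · ·
    · · · · ·
    · · · · ·
    · · · · ·
    · · · · ·
    · · █ · ·
    · · █ · ·
    · · · █ ·
    · · · · ·
    · · · · ·

Result: 6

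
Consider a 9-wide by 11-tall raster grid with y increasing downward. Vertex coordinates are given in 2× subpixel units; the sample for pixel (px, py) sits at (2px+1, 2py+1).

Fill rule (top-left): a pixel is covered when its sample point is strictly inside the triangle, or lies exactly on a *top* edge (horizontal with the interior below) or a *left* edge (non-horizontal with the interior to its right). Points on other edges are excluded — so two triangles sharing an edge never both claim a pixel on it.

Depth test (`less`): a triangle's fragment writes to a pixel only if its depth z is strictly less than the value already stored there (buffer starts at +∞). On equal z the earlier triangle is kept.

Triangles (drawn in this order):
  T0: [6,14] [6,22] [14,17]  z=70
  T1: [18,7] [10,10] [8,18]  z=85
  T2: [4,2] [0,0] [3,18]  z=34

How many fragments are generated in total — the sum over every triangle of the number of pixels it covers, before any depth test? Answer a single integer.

T0:
  2·area = 64  (B↔C swapped to make it positive)
  edge (6, 14)→(14, 17): d=(8,3) right/bottom  bias=-1
  edge (14, 17)→(6, 22): d=(-8,5) right/bottom  bias=-1
  edge (6, 22)→(6, 14): d=(0,-8) top-left  bias=+0
    (3,7)@(7, 15): e=[5,51,8] → X
    (4,7)@(9, 15): e=[-1,41,24] → .
    (3,8)@(7, 17): e=[21,35,8] → X
    (4,8)@(9, 17): e=[15,25,24] → X
    (5,8)@(11, 17): e=[9,15,40] → X
    (6,8)@(13, 17): e=[3,5,56] → X
    (7,8)@(15, 17): e=[-3,-5,72] → .
    (3,9)@(7, 19): e=[37,19,8] → X
    (5,9)@(11, 19): e=[25,-1,40] → .
    (6,9)@(13, 19): e=[19,-11,56] → .
    (3,10)@(7, 21): e=[53,3,8] → X
    (4,10)@(9, 21): e=[47,-7,24] → .
  covered (8 px):
    . . . . . . . . .
    . . . . . . . . .
    . . . . . . . . .
    . . . . . . . . .
    . . . . . . . . .
    . . . . . . . . .
    . . . . . . . . .
    . . . X . . . . .
    . . . X X X X . .
    . . . X X . . . .
    . . . X . . . . .
T1:
  2·area = 58  (B↔C swapped to make it positive)
  edge (18, 7)→(8, 18): d=(-10,11) right/bottom  bias=-1
  edge (8, 18)→(10, 10): d=(2,-8) top-left  bias=+0
  edge (10, 10)→(18, 7): d=(8,-3) top-left  bias=+0
    (6,4)@(13, 9): e=[35,22,1] → X
    (7,4)@(15, 9): e=[13,38,7] → X
    (8,4)@(17, 9): e=[-9,54,13] → .
    (5,5)@(11, 11): e=[37,10,11] → X
    (7,5)@(15, 11): e=[-7,42,23] → .
    (5,6)@(11, 13): e=[17,14,27] → X
    (6,6)@(13, 13): e=[-5,30,33] → .
    (4,7)@(9, 15): e=[19,2,37] → X
    (5,7)@(11, 15): e=[-3,18,43] → .
    (4,8)@(9, 17): e=[-1,6,53] → .
  covered (6 px):
    . . . . . . . . .
    . . . . . . . . .
    . . . . . . . . .
    . . . . . . . . .
    . . . . . . X X .
    . . . . . X X . .
    . . . . . X . . .
    . . . . X . . . .
    . . . . . . . . .
    . . . . . . . . .
    . . . . . . . . .
T2:
  2·area = 66  (B↔C swapped to make it positive)
  edge (4, 2)→(3, 18): d=(-1,16) right/bottom  bias=-1
  edge (3, 18)→(0, 0): d=(-3,-18) top-left  bias=+0
  edge (0, 0)→(4, 2): d=(4,2) right/bottom  bias=-1
    (0,0)@(1, 1): e=[49,15,2] → X
    (1,0)@(3, 1): e=[17,51,-2] → .
    (0,1)@(1, 3): e=[47,9,10] → X
    (1,1)@(3, 3): e=[15,45,6] → X
    (2,1)@(5, 3): e=[-17,81,2] → .
    (0,2)@(1, 5): e=[45,3,18] → X
    (2,2)@(5, 5): e=[-19,75,10] → .
    (0,3)@(1, 7): e=[43,-3,26] → .
    (1,3)@(3, 7): e=[11,33,22] → X
    (2,3)@(5, 7): e=[-21,69,18] → .
    (1,4)@(3, 9): e=[9,27,30] → X
    (2,4)@(5, 9): e=[-23,63,26] → .
  covered (11 px):
    X . . . . . . . .
    X X . . . . . . .
    X X . . . . . . .
    . X . . . . . . .
    . X . . . . . . .
    . X . . . . . . .
    . X . . . . . . .
    . X . . . . . . .
    . X . . . . . . .
    . . . . . . . . .
    . . . . . . . . .

Final: 25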